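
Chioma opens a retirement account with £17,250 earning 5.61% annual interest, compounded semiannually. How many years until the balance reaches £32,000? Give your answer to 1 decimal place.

We need (1 + 0.02805)^(2t) = 1.8551, so 2t = ln 1.8551 / ln 1.02805 ≈ 22.3369.
t ≈ 22.3369/2 = 11.1685 years.

11.2 years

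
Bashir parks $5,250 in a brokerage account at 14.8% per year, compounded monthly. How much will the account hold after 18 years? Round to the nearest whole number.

$74,138

Growth factor = (1 + 0.148/12)^216 ≈ 14.121604199.
A ≈ 5,250 × 14.121604199 ≈ 74,138.4220.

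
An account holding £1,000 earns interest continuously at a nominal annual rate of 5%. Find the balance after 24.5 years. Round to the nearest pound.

A = P·e^(rt) = 1,000·e^(0.05·24.5) = 1,000·e^1.225.
e^1.225 ≈ 3.404166083, so A ≈ 3,404.1661.

£3,404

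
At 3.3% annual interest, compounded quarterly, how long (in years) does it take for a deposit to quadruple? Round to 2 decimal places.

42.18 years

(1 + 0.00825)^(4t) = 4.
4t = ln 4 / ln(1 + 0.00825) ≈ 1.3863/0.00821615 ≈ 168.7279.
t ≈ 42.1820.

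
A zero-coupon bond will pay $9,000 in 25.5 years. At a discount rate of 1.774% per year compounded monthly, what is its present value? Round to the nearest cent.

Periodic rate = 1.774%/12 = 0.00147833; 306 periods.
P = 9,000/(1 + 0.01774/12)^306 ≈ 9,000/1.571508447 ≈ 5,726.9816.

$5,726.98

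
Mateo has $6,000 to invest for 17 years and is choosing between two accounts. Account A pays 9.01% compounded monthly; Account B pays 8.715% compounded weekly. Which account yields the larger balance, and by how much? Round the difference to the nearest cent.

A: (1 + 0.0901/12)^204 ≈ 4.599641497, so 6,000 × 4.599641497 ≈ 27,597.8490.
B: (1 + 0.08715/52)^884 ≈ 4.3943071559, so 6,000 × 4.3943071559 ≈ 26,365.8429.
Difference ≈ 1,232.0060 in favor of A.

Account A, by $1,232.01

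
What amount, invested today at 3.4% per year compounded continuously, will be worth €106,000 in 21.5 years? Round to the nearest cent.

€51,031.30

P = A·e^(−rt) = 106,000·e^(−0.731).
e^(−0.731) ≈ 0.481427321974, so P ≈ 51,031.2961.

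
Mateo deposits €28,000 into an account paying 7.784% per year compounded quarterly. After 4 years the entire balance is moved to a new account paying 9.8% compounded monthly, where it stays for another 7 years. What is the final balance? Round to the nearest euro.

Phase 1: 28,000·(1 + 0.01946)^16 ≈ 38,113.6969.
Phase 2: 38,113.6969·(1 + 0.098/12)^84 ≈ 75,473.9608.

€75,474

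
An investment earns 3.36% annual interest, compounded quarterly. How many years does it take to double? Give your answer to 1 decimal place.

20.7 years

(1 + 0.0084)^(4t) = 2.
4t = ln 2 / ln(1 + 0.0084) ≈ 0.69315/0.00836492 ≈ 82.8636.
t ≈ 20.7159.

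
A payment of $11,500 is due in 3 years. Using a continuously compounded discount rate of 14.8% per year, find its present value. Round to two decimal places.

$7,376.85

P = A·e^(−rt) = 11,500·e^(−0.444).
e^(−0.444) ≈ 0.64146542083, so P ≈ 7,376.8523.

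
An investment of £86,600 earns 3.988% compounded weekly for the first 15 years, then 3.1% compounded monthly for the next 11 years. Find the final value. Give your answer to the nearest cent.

After 15 years at 3.988%: 86,600 × 1.81842497947 ≈ 157,475.6032.
Then 11 years at 3.1%: 157,475.6032 × 1.40573500154 ≈ 221,368.9673.

£221,368.97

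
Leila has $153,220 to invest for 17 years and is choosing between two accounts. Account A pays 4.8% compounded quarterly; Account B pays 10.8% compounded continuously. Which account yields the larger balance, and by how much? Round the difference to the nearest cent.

A: (1 + 0.012)^68 ≈ 2.25047840675, so 153,220 × 2.25047840675 ≈ 344,818.3015.
B: e^(0.108·17) = e^1.836 ≈ 6.27140241319, so 153,220 × 6.27140241319 ≈ 960,904.2777.
Difference ≈ 616,085.9763 in favor of B.

Account B, by $616,085.98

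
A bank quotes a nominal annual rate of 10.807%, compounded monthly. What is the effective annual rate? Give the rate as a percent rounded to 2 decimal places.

11.36%

EAR = (1 + 10.807%/12)^12 − 1 = (1 + 0.00900583)^12 − 1.
(1 + 0.00900583)^12 ≈ 1.113587, so EAR ≈ 11.35869%.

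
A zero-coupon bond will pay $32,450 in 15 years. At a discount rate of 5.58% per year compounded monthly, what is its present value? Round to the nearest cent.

$14,078.38

Periodic rate = 5.58%/12 = 0.00465; 180 periods.
P = 32,450/(1 + 0.00465)^180 ≈ 32,450/2.3049523107 ≈ 14,078.3824.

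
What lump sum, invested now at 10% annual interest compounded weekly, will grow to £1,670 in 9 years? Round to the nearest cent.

Periodic rate = 10%/52 = 0.00192308; 468 periods.
P = 1,670/(1 + 0.1/52)^468 ≈ 1,670/2.457478252 ≈ 679.5584.

£679.56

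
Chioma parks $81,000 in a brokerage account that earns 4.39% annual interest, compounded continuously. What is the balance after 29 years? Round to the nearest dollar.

$289,325

A = P·e^(rt) = 81,000·e^(0.0439·29) = 81,000·e^1.2731.
e^1.2731 ≈ 3.57190833289, so A ≈ 289,324.5750.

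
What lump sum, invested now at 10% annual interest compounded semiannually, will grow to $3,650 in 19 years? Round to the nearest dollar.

$572

Growth factor = (1 + 0.05)^38 ≈ 6.38547729.
P = 3,650/6.38547729 ≈ 571.6096.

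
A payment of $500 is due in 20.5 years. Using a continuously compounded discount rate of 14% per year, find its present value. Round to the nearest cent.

$28.35

P = A·e^(−rt) = 500·e^(−2.87).
e^(−2.87) ≈ 0.0566989266, so P ≈ 28.3495.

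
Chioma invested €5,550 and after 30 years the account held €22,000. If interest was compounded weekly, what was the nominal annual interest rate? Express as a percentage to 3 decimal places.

4.593%

The 1560-period growth factor is 22,000/5,550 = 3.96396.
r/52 = 3.96396^(1/1560) − 1 ≈ 0.000883239, so r ≈ 52·0.000883239 = 4.59284%.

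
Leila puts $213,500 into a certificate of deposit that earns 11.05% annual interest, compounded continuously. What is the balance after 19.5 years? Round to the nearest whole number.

$1,841,594

A = P·e^(rt) = 213,500·e^(0.1105·19.5) = 213,500·e^2.15475.
e^2.15475 ≈ 8.625733476023, so A ≈ 1,841,594.0971.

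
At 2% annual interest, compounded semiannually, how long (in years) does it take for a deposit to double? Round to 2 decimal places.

(1 + 0.01)^(2t) = 2.
2t = ln 2 / ln(1 + 0.01) ≈ 0.69315/0.00995033 ≈ 69.6607.
t ≈ 34.8304.

34.83 years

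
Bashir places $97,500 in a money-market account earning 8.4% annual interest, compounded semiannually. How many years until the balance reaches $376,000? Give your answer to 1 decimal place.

We need (1 + 0.042)^(2t) = 3.8564, so 2t = ln 3.8564 / ln 1.042 ≈ 32.8068.
t ≈ 32.8068/2 = 16.4034 years.

16.4 years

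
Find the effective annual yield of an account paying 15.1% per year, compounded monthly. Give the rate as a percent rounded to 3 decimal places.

16.190%

One year is 12 periods at 0.0125833 each: (1 + 0.0125833)^12 ≈ 1.161901.
EAR = 1.161901 − 1 ≈ 16.19015%.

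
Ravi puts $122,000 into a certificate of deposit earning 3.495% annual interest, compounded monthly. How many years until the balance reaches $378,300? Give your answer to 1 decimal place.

32.4 years

(1 + 0.0029125)^(12t) = 378,300/122,000 = 3.1008.
12t·ln(1 + 0.0029125) = ln(3.1008); 12t = 1.1317/0.00290827 ≈ 389.1206.
t ≈ 32.4267 years.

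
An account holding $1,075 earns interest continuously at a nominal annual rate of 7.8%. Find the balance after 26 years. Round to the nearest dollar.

$8,169

A = P·e^(rt) = 1,075·e^(0.078·26) = 1,075·e^2.028.
e^2.028 ≈ 7.598873404, so A ≈ 8,168.7889.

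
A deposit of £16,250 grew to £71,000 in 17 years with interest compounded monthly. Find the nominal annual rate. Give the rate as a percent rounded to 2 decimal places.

8.71%

The 204-period growth factor is 71,000/16,250 = 4.36923.
r/12 = 4.36923^(1/204) − 1 ≈ 0.00725456, so r ≈ 12·0.00725456 = 8.70547%.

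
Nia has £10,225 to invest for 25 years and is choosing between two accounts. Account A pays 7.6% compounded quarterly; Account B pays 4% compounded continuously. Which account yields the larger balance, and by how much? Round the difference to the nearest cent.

A: (1 + 0.019)^100 ≈ 6.5677770327, so 10,225 × 6.5677770327 ≈ 67,155.5202.
B: e^(0.04·25) = e^1 ≈ 2.7182818285, so 10,225 × 2.7182818285 ≈ 27,794.4317.
Difference ≈ 39,361.0885 in favor of A.

Account A, by £39,361.09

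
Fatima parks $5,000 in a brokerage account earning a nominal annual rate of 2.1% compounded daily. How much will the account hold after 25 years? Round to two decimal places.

Periodic rate = 2.1%/365 = 0.0000575342; periods = 365·25 = 9125.
A = 5,000·(1 + 0.021/365)^9125 ≈ 5,000·1.690433319 ≈ 8,452.1666.

$8,452.17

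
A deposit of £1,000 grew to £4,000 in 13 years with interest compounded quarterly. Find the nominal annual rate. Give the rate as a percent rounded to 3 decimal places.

(1 + r/4)^52 = 4,000/1,000 = 4.
1 + r/4 = 4^(1/52) ≈ 1.027018, so r/4 ≈ 0.0270181.
r ≈ 4·0.0270181 = 10.80722%.

10.807%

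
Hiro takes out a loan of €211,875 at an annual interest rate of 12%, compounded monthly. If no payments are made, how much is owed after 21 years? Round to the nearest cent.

€2,600,554.19

Growth factor = (1 + 0.01)^252 ≈ 12.27400209924.
A ≈ 211,875 × 12.27400209924 ≈ 2,600,554.1948.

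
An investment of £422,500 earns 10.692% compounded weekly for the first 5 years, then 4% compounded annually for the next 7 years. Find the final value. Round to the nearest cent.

£948,408.75

After 5 years at 10.692%: 422,500 × 1.70582888524 ≈ 720,712.7040.
Then 7 years at 4%: 720,712.7040 × 1.31593177924 ≈ 948,408.7509.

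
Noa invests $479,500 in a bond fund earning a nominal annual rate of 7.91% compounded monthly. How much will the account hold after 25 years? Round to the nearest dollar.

Growth factor = (1 + 0.0791/12)^300 ≈ 7.177929633297.
A ≈ 479,500 × 7.177929633297 ≈ 3,441,817.2592.

$3,441,817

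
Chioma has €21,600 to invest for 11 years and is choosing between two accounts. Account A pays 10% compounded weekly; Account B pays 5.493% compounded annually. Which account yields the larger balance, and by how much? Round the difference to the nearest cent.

Account A, by €25,924.68

Account A growth factor: (1 + 0.1/52)^572 ≈ 3.000994284; balance ≈ 64,821.4765.
Account B growth factor: (1 + 0.05493)^11 ≈ 1.8007775686; balance ≈ 38,896.7955.
Account A is larger by 25,924.6811.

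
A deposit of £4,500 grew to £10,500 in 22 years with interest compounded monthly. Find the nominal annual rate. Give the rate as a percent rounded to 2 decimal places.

3.86%

The 264-period growth factor is 10,500/4,500 = 2.33333.
r/12 = 2.33333^(1/264) − 1 ≈ 0.00321462, so r ≈ 12·0.00321462 = 3.85754%.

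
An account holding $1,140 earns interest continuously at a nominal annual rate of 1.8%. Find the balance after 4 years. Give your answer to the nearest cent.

$1,225.11

A = P·e^(rt) = 1,140·e^(0.018·4) = 1,140·e^0.072.
e^0.072 ≈ 1.074655344, so A ≈ 1,225.1071.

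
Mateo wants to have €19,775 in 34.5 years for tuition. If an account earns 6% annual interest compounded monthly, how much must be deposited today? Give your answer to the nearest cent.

Growth factor = (1 + 0.005)^414 ≈ 7.8840535821.
P = 19,775/7.8840535821 ≈ 2,508.2275.

€2,508.23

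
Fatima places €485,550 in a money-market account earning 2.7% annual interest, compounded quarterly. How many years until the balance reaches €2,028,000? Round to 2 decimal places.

53.12 years

We need (1 + 0.00675)^(4t) = 4.1767, so 4t = ln 4.1767 / ln 1.00675 ≈ 212.4952.
t ≈ 212.4952/4 = 53.1238 years.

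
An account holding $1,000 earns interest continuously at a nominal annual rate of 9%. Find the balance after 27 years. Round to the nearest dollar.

$11,359

A = P·e^(rt) = 1,000·e^(0.09·27) = 1,000·e^2.43.
e^2.43 ≈ 11.35888208, so A ≈ 11,358.8821.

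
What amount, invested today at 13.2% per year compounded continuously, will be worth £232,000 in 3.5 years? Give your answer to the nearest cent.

P = A·e^(−rt) = 232,000·e^(−0.462).
e^(−0.462) ≈ 0.630022339942, so P ≈ 146,165.1829.

£146,165.18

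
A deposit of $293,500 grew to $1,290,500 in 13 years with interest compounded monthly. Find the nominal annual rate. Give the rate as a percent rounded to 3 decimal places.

11.446%

(1 + r/12)^156 = 1,290,500/293,500 = 4.39693.
1 + r/12 = 4.39693^(1/156) ≈ 1.009538, so r/12 ≈ 0.0095382.
r ≈ 12·0.0095382 = 11.44584%.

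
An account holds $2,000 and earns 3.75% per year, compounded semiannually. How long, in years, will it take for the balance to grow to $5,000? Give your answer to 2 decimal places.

(1 + 0.01875)^(2t) = 5,000/2,000 = 2.5.
2t·ln(1 + 0.01875) = ln(2.5); 2t = 0.91629/0.0185764 ≈ 49.3256.
t ≈ 24.6628 years.

24.66 years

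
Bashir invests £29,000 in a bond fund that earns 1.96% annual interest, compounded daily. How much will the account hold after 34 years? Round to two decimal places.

£56,468.22

Periodic rate = 1.96%/365 = 0.0000536986; periods = 365·34 = 12410.
A = 29,000·(1 + 0.0196/365)^12410 ≈ 29,000·1.9471798758 ≈ 56,468.2164.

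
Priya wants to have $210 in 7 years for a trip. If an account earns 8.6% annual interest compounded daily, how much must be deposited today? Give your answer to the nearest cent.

Periodic rate = 8.6%/365 = 0.000235616; 2555 periods.
P = 210/(1 + 0.086/365)^2555 ≈ 210/1.82563723 ≈ 115.0283.

$115.03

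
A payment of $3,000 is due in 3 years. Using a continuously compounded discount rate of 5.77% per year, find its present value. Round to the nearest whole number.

P = A·e^(−rt) = 3,000·e^(−0.1731).
e^(−0.1731) ≈ 0.8410535053, so P ≈ 2,523.1605.

$2,523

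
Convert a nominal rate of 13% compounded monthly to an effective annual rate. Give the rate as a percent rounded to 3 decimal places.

13.803%

One year is 12 periods at 0.0108333 each: (1 + 0.0108333)^12 ≈ 1.138032.
EAR = 1.138032 − 1 ≈ 13.80325%.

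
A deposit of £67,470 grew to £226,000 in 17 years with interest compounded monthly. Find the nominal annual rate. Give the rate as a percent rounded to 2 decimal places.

The 204-period growth factor is 226,000/67,470 = 3.34964.
r/12 = 3.34964^(1/204) − 1 ≈ 0.00594334, so r ≈ 12·0.00594334 = 7.13200%.

7.13%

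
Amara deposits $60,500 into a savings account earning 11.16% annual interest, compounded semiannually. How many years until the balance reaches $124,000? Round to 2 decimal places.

(1 + 0.0558)^(2t) = 124,000/60,500 = 2.0496.
2t·ln(1 + 0.0558) = ln(2.0496); 2t = 0.71764/0.0542988 ≈ 13.2165.
t ≈ 6.6082 years.

6.61 years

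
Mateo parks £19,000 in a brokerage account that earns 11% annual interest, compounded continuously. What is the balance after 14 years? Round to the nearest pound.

£88,627

A = P·e^(rt) = 19,000·e^(0.11·14) = 19,000·e^1.54.
e^1.54 ≈ 4.664590271, so A ≈ 88,627.2151.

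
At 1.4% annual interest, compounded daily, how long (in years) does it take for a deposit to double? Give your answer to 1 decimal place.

(1 + 0.0000383562)^(365t) = 2.
365t = ln 2 / ln(1 + 0.0000383562) ≈ 0.69315/3.83554e-05 ≈ 18071.6838.
t ≈ 49.5115.

49.5 years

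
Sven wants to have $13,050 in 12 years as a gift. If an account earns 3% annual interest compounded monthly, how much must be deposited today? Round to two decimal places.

Growth factor = (1 + 0.0025)^144 ≈ 1.4326856339.
P = 13,050/1.4326856339 ≈ 9,108.7673.

$9,108.77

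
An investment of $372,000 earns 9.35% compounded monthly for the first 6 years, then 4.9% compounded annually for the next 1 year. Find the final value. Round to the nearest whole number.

$682,360

Phase 1: 372,000·(1 + 0.0935/12)^72 ≈ 650,485.8717.
Phase 2: 650,485.8717·(1 + 0.049)^1 ≈ 682,359.6794.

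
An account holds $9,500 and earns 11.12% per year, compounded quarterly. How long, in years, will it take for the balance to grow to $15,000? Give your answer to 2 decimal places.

(1 + 0.0278)^(4t) = 15,000/9,500 = 1.5789.
4t·ln(1 + 0.0278) = ln(1.5789); 4t = 0.45676/0.0274206 ≈ 16.6575.
t ≈ 4.1644 years.

4.16 years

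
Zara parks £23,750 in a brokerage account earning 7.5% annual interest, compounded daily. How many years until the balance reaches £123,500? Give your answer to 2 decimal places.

21.98 years

(1 + 0.000205479)^(365t) = 123,500/23,750 = 5.2.
365t·ln(1 + 0.000205479) = ln(5.2); 365t = 1.6487/0.000205458 ≈ 8024.2963.
t ≈ 21.9844 years.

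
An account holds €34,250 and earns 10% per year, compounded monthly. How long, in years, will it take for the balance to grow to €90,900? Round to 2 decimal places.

9.80 years

We need (1 + 0.00833333)^(12t) = 2.654, so 12t = ln 2.654 / ln 1.008333 ≈ 117.6162.
t ≈ 117.6162/12 = 9.8013 years.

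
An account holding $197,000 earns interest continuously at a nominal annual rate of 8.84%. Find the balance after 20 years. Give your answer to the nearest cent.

A = P·e^(rt) = 197,000·e^(0.0884·20) = 197,000·e^1.768.
e^1.768 ≈ 5.859123388543, so A ≈ 1,154,247.3075.

$1,154,247.31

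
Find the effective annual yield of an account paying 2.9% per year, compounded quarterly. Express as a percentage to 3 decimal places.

EAR = (1 + 2.9%/4)^4 − 1 = (1 + 0.00725)^4 − 1.
(1 + 0.00725)^4 ≈ 1.029317, so EAR ≈ 2.93169%.

2.932%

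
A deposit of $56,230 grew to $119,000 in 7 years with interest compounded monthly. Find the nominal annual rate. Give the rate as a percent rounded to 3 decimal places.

10.758%

The 84-period growth factor is 119,000/56,230 = 2.11631.
r/12 = 2.11631^(1/84) − 1 ≈ 0.00896462, so r ≈ 12·0.00896462 = 10.75755%.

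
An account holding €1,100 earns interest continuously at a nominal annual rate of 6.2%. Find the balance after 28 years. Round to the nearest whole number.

A = P·e^(rt) = 1,100·e^(0.062·28) = 1,100·e^1.736.
e^1.736 ≈ 5.674599567, so A ≈ 6,242.0595.

€6,242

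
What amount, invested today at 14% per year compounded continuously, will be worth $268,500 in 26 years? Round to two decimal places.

P = A·e^(−rt) = 268,500·e^(−3.64).
e^(−3.64) ≈ 0.0262523439657, so P ≈ 7,048.7544.

$7,048.75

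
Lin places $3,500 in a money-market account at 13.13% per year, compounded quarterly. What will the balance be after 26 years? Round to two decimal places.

$100,658.20

Growth factor = (1 + 0.032825)^104 ≈ 28.7594869912.
A ≈ 3,500 × 28.7594869912 ≈ 100,658.2045.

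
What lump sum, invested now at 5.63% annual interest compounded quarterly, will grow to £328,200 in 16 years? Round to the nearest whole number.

£134,169

Growth factor = (1 + 0.014075)^64 ≈ 2.4461600869.
P = 328,200/2.4461600869 ≈ 134,169.4690.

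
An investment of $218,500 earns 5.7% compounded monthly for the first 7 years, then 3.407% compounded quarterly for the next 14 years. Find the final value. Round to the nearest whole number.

After 7 years at 5.7%: 218,500 × 1.48892646228 ≈ 325,330.4320.
Then 14 years at 3.407%: 325,330.4320 × 1.60795007575 ≈ 523,115.0928.

$523,115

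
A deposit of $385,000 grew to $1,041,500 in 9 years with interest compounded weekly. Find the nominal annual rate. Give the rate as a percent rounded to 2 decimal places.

11.07%

(1 + r/52)^468 = 1,041,500/385,000 = 2.70519.
1 + r/52 = 2.70519^(1/468) ≈ 1.002129, so r/52 ≈ 0.0021287.
r ≈ 52·0.0021287 = 11.06925%.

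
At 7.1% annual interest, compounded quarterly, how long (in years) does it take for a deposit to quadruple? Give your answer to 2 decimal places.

19.70 years

(1 + 0.01775)^(4t) = 4.
4t = ln 4 / ln(1 + 0.01775) ≈ 1.3863/0.0175943 ≈ 78.7922.
t ≈ 19.6981.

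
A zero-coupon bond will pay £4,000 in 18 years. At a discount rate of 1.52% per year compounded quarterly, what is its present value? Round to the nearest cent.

Growth factor = (1 + 0.0038)^72 ≈ 1.314007297.
P = 4,000/1.314007297 ≈ 3,044.1231.

£3,044.12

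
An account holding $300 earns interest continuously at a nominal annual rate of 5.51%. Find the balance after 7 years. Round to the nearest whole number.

$441

A = P·e^(rt) = 300·e^(0.0551·7) = 300·e^0.3857.
e^0.3857 ≈ 1.47064341, so A ≈ 441.1930.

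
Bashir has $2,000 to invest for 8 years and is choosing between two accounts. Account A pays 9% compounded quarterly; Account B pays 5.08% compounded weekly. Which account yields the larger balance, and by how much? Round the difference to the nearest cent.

Account A, by $1,074.00

Account A growth factor: (1 + 0.0225)^32 ≈ 2.038103026; balance ≈ 4,076.2061.
Account B growth factor: (1 + 0.0508/52)^416 ≈ 1.501105172; balance ≈ 3,002.2103.
Account A is larger by 1,073.9957.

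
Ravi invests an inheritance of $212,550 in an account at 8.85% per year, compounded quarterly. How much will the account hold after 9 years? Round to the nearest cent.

$467,310.45

Periodic rate = 8.85%/4 = 0.022125; periods = 4·9 = 36.
A = 212,550·(1 + 0.022125)^36 ≈ 212,550·2.19859070398 ≈ 467,310.4541.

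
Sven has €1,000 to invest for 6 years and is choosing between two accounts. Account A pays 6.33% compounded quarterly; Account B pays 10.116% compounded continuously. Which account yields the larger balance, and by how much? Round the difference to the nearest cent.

Account B, by €377.19

A: (1 + 0.015825)^24 ≈ 1.457650897, so 1,000 × 1.457650897 ≈ 1,457.6509.
B: e^(0.10116·6) = e^0.60696 ≈ 1.834844983, so 1,000 × 1.834844983 ≈ 1,834.8450.
Difference ≈ 377.1941 in favor of B.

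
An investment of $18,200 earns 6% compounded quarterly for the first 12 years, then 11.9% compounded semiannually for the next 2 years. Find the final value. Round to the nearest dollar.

$46,865

Phase 1: 18,200·(1 + 0.015)^48 ≈ 37,191.3049.
Phase 2: 37,191.3049·(1 + 0.0595)^4 ≈ 46,864.6373.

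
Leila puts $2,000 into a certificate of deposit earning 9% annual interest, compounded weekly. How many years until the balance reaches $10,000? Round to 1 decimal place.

(1 + 0.00173077)^(52t) = 10,000/2,000 = 5.
52t·ln(1 + 0.00173077) = ln(5); 52t = 1.6094/0.00172927 ≈ 930.7019.
t ≈ 17.8981 years.

17.9 years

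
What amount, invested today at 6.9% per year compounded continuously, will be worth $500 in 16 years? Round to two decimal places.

$165.77

P = A·e^(−rt) = 500·e^(−1.104).
e^(−1.104) ≈ 0.331542259, so P ≈ 165.7711.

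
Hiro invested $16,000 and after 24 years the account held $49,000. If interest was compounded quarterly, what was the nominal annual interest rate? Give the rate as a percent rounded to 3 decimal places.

4.691%

(1 + r/4)^96 = 49,000/16,000 = 3.0625.
1 + r/4 = 3.0625^(1/96) ≈ 1.011727, so r/4 ≈ 0.0117269.
r ≈ 4·0.0117269 = 4.69076%.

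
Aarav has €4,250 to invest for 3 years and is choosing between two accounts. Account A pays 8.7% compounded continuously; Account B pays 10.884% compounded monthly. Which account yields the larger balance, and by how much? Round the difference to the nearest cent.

Account B, by €364.95

A: e^(0.087·3) = e^0.261 ≈ 1.298227665, so 4,250 × 1.298227665 ≈ 5,517.4676.
B: (1 + 0.00907)^36 ≈ 1.384097254, so 4,250 × 1.384097254 ≈ 5,882.4133.
Difference ≈ 364.9458 in favor of B.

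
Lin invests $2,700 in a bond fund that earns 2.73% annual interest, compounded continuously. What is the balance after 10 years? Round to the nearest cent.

$3,547.53

A = P·e^(rt) = 2,700·e^(0.0273·10) = 2,700·e^0.273.
e^0.273 ≈ 1.313900245, so A ≈ 3,547.5307.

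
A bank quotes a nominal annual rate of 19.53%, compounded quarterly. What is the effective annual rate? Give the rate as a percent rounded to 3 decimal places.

EAR = (1 + 19.53%/4)^4 − 1 = (1 + 0.048825)^4 − 1.
(1 + 0.048825)^4 ≈ 1.210075, so EAR ≈ 21.00745%.

21.007%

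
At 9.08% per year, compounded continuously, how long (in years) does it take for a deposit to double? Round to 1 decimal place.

7.6 years

e^(0.0908t) = 2, so 0.0908t = ln 2 ≈ 0.69315.
t ≈ 0.69315/0.0908 ≈ 7.6338.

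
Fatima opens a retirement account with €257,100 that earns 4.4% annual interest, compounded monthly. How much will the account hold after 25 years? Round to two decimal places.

Periodic rate = 4.4%/12 = 0.00366667; periods = 12·25 = 300.
A = 257,100·(1 + 0.044/12)^300 ≈ 257,100·2.99812846635 ≈ 770,818.8287.

€770,818.83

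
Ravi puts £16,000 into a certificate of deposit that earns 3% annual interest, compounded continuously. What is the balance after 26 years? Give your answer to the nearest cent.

£34,903.56

A = P·e^(rt) = 16,000·e^(0.03·26) = 16,000·e^0.78.
e^0.78 ≈ 2.1814722655, so A ≈ 34,903.5562.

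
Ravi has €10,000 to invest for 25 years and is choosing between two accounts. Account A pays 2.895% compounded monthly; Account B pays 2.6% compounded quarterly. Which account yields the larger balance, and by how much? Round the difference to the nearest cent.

Account A, by €1,488.39

A: (1 + 0.0024125)^300 ≈ 2.060355165, so 10,000 × 2.060355165 ≈ 20,603.5517.
B: (1 + 0.0065)^100 ≈ 1.9115159336, so 10,000 × 1.9115159336 ≈ 19,115.1593.
Difference ≈ 1,488.3923 in favor of A.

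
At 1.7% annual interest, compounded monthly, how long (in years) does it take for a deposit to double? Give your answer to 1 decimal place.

40.8 years

(1 + 0.00141667)^(12t) = 2.
12t = ln 2 / ln(1 + 0.00141667) ≈ 0.69315/0.00141566 ≈ 489.6269.
t ≈ 40.8022.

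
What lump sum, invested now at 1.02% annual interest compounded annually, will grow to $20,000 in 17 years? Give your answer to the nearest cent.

Annual rate = 1.02% = 0.0102; 17 periods.
P = 20,000/(1 + 0.0102)^17 ≈ 20,000/1.1882975207 ≈ 16,830.8018.

$16,830.80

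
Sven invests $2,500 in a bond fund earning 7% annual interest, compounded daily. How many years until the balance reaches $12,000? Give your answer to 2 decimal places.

We need (1 + 0.000191781)^(365t) = 4.8, so 365t = ln 4.8 / ln 1.000192 ≈ 8179.9959.
t ≈ 8179.9959/365 = 22.4109 years.

22.41 years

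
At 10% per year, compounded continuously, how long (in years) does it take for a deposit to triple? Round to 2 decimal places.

10.99 years

e^(0.1t) = 3, so 0.1t = ln 3 ≈ 1.0986.
t ≈ 1.0986/0.1 ≈ 10.9861.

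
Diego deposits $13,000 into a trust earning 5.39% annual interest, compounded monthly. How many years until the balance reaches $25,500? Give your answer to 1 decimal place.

12.5 years

(1 + 0.00449167)^(12t) = 25,500/13,000 = 1.9615.
12t·ln(1 + 0.00449167) = ln(1.9615); 12t = 0.67373/0.00448161 ≈ 150.3320.
t ≈ 12.5277 years.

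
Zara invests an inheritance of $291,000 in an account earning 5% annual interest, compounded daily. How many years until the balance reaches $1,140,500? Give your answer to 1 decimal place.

We need (1 + 0.000136986)^(365t) = 3.9192, so 365t = ln 3.9192 / ln 1.000137 ≈ 9971.7440.
t ≈ 9971.7440/365 = 27.3198 years.

27.3 years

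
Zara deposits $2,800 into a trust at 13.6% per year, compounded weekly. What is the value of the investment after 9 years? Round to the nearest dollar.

Growth factor = (1 + 0.136/52)^468 ≈ 3.395334115.
A ≈ 2,800 × 3.395334115 ≈ 9,506.9355.

$9,507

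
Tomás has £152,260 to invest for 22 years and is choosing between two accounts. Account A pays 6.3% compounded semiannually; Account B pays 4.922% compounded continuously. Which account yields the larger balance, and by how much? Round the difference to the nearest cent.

Account A growth factor: (1 + 0.0315)^44 ≈ 3.91422892211; balance ≈ 595,980.4957.
Account B growth factor: e^(0.04922·22) = e^1.08284 ≈ 2.95305432754; balance ≈ 449,632.0519.
Account A is larger by 146,348.4438.

Account A, by £146,348.44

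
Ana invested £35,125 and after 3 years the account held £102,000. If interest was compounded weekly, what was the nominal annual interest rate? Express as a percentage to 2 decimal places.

(1 + r/52)^156 = 102,000/35,125 = 2.90391.
1 + r/52 = 2.90391^(1/156) ≈ 1.006857, so r/52 ≈ 0.00685712.
r ≈ 52·0.00685712 = 35.65702%.

35.66%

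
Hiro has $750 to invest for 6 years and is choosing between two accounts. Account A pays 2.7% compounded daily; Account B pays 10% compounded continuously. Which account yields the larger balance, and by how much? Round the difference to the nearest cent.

Account B, by $484.70

Account A growth factor: (1 + 0.027/365)^2190 ≈ 1.1758532; balance ≈ 881.8899.
Account B growth factor: e^(0.1·6) = e^0.6 ≈ 1.8221188; balance ≈ 1,366.5891.
Account B is larger by 484.6992.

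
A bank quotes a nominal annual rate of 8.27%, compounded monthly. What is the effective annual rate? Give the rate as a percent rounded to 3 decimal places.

8.591%

EAR = (1 + 8.27%/12)^12 − 1 = (1 + 0.00689167)^12 − 1.
(1 + 0.00689167)^12 ≈ 1.085908, so EAR ≈ 8.59078%.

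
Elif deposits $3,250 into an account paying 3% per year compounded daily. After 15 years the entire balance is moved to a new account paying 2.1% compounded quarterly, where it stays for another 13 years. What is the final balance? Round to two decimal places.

$6,692.06

After 15 years at 3%: 3,250 × 1.568283184 ≈ 5,096.9203.
Then 13 years at 2.1%: 5,096.9203 × 1.312962289 ≈ 6,692.0642.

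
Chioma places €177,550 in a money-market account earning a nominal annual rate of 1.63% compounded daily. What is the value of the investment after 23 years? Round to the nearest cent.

Periodic rate = 1.63%/365 = 0.0000446575; periods = 365·23 = 8395.
A = 177,550·(1 + 0.0163/365)^8395 ≈ 177,550·1.45483374457 ≈ 258,305.7313.

€258,305.73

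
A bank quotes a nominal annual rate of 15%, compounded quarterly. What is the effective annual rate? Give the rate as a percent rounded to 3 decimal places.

15.865%

One year is 4 periods at 0.0375 each: (1 + 0.0375)^4 ≈ 1.15865.
EAR = 1.15865 − 1 ≈ 15.86504%.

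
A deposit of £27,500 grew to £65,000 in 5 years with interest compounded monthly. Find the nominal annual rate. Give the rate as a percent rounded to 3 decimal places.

The 60-period growth factor is 65,000/27,500 = 2.36364.
r/12 = 2.36364^(1/60) − 1 ≈ 0.01444, so r ≈ 12·0.01444 = 17.32794%.

17.328%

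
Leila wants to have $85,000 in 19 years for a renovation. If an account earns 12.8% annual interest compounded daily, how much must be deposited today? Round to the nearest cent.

Growth factor = (1 + 0.128/365)^6935 ≈ 11.376771248.
P = 85,000/11.376771248 ≈ 7,471.3641.

$7,471.36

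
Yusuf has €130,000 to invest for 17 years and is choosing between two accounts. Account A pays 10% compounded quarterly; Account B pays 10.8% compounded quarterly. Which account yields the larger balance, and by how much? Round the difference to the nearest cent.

Account A growth factor: (1 + 0.025)^68 ≈ 5.36071657839; balance ≈ 696,893.1552.
Account B growth factor: (1 + 0.027)^68 ≈ 6.12054597629; balance ≈ 795,670.9769.
Account B is larger by 98,777.8217.

Account B, by €98,777.82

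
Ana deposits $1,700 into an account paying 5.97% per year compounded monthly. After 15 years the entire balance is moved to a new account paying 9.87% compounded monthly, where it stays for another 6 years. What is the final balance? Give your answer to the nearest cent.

$7,490.88

After 15 years at 5.97%: 1,700 × 2.443129512 ≈ 4,153.3202.
Then 6 years at 9.87%: 4,153.3202 × 1.803587704 ≈ 7,490.8772.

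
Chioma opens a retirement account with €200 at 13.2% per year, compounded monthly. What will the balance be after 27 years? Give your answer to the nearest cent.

Growth factor = (1 + 0.011)^324 ≈ 34.62377457.
A ≈ 200 × 34.62377457 ≈ 6,924.7549.

€6,924.75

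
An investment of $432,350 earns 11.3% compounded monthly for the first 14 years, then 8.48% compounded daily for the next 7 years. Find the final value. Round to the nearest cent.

$3,779,565.56

Phase 1: 432,350·(1 + 0.113/12)^168 ≈ 2,087,731.3874.
Phase 2: 2,087,731.3874·(1 + 0.0848/365)^2555 ≈ 3,779,565.5583.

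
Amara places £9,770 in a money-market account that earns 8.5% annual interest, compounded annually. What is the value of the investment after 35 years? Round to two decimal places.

£169,799.11

Growth factor = (1 + 0.085)^35 ≈ 17.3796424084.
A ≈ 9,770 × 17.3796424084 ≈ 169,799.1063.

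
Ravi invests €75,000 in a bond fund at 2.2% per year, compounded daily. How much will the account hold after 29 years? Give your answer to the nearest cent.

Periodic rate = 2.2%/365 = 0.000060274; periods = 365·29 = 10585.
A = 75,000·(1 + 0.022/365)^10585 ≈ 75,000·1.89265531826 ≈ 141,949.1489.

€141,949.15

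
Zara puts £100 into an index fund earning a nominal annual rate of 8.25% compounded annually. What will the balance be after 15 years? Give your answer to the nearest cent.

£328.41

Growth factor = (1 + 0.0825)^15 ≈ 3.28411666.
A ≈ 100 × 3.28411666 ≈ 328.4117.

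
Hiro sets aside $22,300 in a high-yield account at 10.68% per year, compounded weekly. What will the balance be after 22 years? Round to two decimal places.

Growth factor = (1 + 0.1068/52)^1144 ≈ 10.4561512356.
A ≈ 22,300 × 10.4561512356 ≈ 233,172.1726.

$233,172.17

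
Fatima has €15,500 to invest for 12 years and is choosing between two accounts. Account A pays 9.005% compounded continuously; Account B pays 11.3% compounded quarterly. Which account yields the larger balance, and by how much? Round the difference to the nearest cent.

Account B, by €13,359.72

A: e^(0.09005·12) = e^1.0806 ≈ 2.9464468889, so 15,500 × 2.9464468889 ≈ 45,669.9268.
B: (1 + 0.02825)^48 ≈ 3.8083641888, so 15,500 × 3.8083641888 ≈ 59,029.6449.
Difference ≈ 13,359.7181 in favor of B.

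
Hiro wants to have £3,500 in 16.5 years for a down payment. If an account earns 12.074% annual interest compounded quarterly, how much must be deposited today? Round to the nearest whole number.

£492

Periodic rate = 12.074%/4 = 0.030185; 66 periods.
P = 3,500/(1 + 0.030185)^66 ≈ 3,500/7.118764979 ≈ 491.6583.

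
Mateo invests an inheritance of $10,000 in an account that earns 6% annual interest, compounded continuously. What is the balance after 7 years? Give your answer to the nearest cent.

A = P·e^(rt) = 10,000·e^(0.06·7) = 10,000·e^0.42.
e^0.42 ≈ 1.5219615556, so A ≈ 15,219.6156.

$15,219.62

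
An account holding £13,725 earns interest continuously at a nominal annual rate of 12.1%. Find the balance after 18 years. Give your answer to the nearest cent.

A = P·e^(rt) = 13,725·e^(0.121·18) = 13,725·e^2.178.
e^2.178 ≈ 8.82863132703, so A ≈ 121,172.9650.

£121,172.96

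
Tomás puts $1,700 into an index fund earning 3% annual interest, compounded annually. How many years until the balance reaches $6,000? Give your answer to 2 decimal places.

42.67 years

(1 + 0.03)^t = 6,000/1,700 = 3.5294.
t·ln(1 + 0.03) = ln(3.5294); t = 1.2611/0.0295588 ≈ 42.6652.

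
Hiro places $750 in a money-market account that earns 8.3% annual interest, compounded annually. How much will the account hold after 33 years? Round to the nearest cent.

$10,418.38

Annual rate = 8.3% = 0.083; years = 33.
A = 750·(1 + 0.083)^33 ≈ 750·13.891177753 ≈ 10,418.3833.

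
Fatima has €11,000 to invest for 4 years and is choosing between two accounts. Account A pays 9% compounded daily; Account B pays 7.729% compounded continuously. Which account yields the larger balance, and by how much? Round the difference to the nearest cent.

Account A, by €780.84

Account A growth factor: (1 + 0.09/365)^1460 ≈ 1.4332658102; balance ≈ 15,765.9239.
Account B growth factor: e^(0.07729·4) = e^0.30916 ≈ 1.3622803179; balance ≈ 14,985.0835.
Account A is larger by 780.8404.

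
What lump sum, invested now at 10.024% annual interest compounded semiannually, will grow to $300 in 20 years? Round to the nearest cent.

Periodic rate = 10.024%/2 = 0.05012; 40 periods.
P = 300/(1 + 0.05012)^40 ≈ 300/7.07224334 ≈ 42.4194.

$42.42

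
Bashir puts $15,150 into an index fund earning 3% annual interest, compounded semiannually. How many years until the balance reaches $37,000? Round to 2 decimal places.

29.99 years

We need (1 + 0.015)^(2t) = 2.4422, so 2t = ln 2.4422 / ln 1.015 ≈ 59.9732.
t ≈ 59.9732/2 = 29.9866 years.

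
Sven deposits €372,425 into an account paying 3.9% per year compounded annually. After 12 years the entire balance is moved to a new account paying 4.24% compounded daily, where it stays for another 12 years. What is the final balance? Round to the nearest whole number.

€980,351

After 12 years at 3.9%: 372,425 × 1.58265615356 ≈ 589,420.7180.
Then 12 years at 4.24%: 589,420.7180 × 1.66324489454 ≈ 980,350.9999.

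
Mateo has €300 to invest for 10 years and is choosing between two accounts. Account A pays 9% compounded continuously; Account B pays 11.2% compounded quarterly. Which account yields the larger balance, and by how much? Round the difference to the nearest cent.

A: e^(0.09·10) = e^0.9 ≈ 2.45960311, so 300 × 2.45960311 ≈ 737.8809.
B: (1 + 0.028)^40 ≈ 3.01803718, so 300 × 3.01803718 ≈ 905.4112.
Difference ≈ 167.5302 in favor of B.

Account B, by €167.53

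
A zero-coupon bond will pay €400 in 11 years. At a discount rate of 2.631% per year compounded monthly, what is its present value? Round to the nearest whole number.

€300

Growth factor = (1 + 0.0021925)^132 ≈ 1.33521616.
P = 400/1.33521616 ≈ 299.5770.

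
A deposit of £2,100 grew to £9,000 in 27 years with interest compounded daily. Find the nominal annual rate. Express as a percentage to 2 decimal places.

(1 + r/365)^9855 = 9,000/2,100 = 4.28571.
1 + r/365 = 4.28571^(1/9855) ≈ 1.000148, so r/365 ≈ 0.000147681.
r ≈ 365·0.000147681 = 5.39035%.

5.39%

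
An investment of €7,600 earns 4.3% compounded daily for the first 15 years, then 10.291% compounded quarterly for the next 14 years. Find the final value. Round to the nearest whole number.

€60,077

Phase 1: 7,600·(1 + 0.043/365)^5475 ≈ 14,484.9511.
Phase 2: 14,484.9511·(1 + 0.0257275)^56 ≈ 60,077.1041.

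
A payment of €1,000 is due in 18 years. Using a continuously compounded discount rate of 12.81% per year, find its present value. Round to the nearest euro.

€100

P = A·e^(−rt) = 1,000·e^(−2.3058).
e^(−2.3058) ≈ 0.0996790255, so P ≈ 99.6790.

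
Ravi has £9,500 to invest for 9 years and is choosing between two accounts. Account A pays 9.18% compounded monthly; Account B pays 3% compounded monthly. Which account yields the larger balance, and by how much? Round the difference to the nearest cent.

Account A, by £9,195.29

A: (1 + 0.00765)^108 ≈ 2.2774486658, so 9,500 × 2.2774486658 ≈ 21,635.7623.
B: (1 + 0.0025)^108 ≈ 1.3095231476, so 9,500 × 1.3095231476 ≈ 12,440.4699.
Difference ≈ 9,195.2924 in favor of A.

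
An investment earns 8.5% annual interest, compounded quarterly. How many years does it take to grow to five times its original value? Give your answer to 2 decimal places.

19.14 years

(1 + 0.02125)^(4t) = 5.
4t = ln 5 / ln(1 + 0.02125) ≈ 1.6094/0.0210274 ≈ 76.5402.
t ≈ 19.1350.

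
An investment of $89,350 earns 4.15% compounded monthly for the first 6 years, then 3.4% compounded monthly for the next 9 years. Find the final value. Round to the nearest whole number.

$155,508

Phase 1: 89,350·(1 + 0.0415/12)^72 ≈ 114,563.7766.
Phase 2: 114,563.7766·(1 + 0.034/12)^108 ≈ 155,508.2813.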